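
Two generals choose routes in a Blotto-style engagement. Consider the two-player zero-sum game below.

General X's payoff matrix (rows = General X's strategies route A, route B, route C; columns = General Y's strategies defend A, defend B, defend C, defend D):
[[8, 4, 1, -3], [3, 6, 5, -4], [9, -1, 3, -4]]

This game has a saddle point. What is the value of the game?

Row minima: -3, -4, -4 → General X's maximin is -3.
Column maxima: 9, 6, 5, -3 → General Y's minimax is -3.
They coincide at (route A, defend D), so the value is -3.

-3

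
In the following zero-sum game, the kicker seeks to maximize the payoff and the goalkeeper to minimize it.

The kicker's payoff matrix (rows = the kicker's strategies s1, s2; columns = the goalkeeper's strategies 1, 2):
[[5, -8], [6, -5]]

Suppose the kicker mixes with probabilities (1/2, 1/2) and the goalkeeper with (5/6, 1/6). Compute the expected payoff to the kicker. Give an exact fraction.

Against (5/6, 1/6), each row's expected payoff is s1: 17/6; s2: 25/6.
Taking the (1/2, 1/2)-weighted average: (1/2)·(17/6) + (1/2)·(25/6) = 7/2.

7/2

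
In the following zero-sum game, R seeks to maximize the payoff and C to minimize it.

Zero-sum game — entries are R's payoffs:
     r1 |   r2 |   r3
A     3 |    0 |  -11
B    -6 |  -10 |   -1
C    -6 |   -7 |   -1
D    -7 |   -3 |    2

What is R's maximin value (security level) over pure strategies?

The worst-case payoff for each row is A: -11, B: -10, C: -7, D: -7.
The best of these is -7.

-7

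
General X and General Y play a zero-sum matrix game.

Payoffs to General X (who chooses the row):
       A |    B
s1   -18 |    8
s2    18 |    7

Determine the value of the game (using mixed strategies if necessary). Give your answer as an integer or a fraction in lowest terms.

Row minima are -18 and 7, so General X's maximin is 7; column maxima are 18 and 8, so General Y's minimax is 8. These differ, so the equilibrium is in mixed strategies.
Let General X play s1 with probability p. General Y is indifferent when −18p + 18(1−p) = 8p + 7(1−p), giving p = 11/37.
Let General Y play A with probability q. General X is indifferent when −18q + 8(1−q) = 18q + 7(1−q), giving q = 1/37.
The value is -18·(1/37) + (8)·(36/37) = 270/37.

270/37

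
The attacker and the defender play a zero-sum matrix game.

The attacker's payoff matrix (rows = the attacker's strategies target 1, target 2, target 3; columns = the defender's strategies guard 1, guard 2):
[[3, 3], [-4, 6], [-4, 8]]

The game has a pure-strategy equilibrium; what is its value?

Row minima: 3, -4, -4 → the attacker's maximin is 3.
Column maxima: 3, 8 → the defender's minimax is 3.
They coincide at (target 1, guard 1), so the value is 3.

3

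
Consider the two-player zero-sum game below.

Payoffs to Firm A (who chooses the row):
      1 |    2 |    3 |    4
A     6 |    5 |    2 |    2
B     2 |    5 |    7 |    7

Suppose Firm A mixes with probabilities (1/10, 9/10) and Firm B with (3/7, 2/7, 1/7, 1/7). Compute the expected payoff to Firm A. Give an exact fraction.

151/35

Against (3/7, 2/7, 1/7, 1/7), each row's expected payoff is A: 32/7; B: 30/7.
Taking the (1/10, 9/10)-weighted average: (1/10)·(32/7) + (9/10)·(30/7) = 151/35.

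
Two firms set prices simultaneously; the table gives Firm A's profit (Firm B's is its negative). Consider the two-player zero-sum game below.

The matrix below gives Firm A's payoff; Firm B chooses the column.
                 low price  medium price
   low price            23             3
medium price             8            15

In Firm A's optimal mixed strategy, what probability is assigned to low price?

7/27

Row minima are 3 and 8, so Firm A's maximin is 8; column maxima are 23 and 15, so Firm B's minimax is 15. These differ, so the equilibrium is in mixed strategies.
Let Firm A play low price with probability p. Firm B is indifferent when 23p + 8(1−p) = 3p + 15(1−p), giving p = 7/27.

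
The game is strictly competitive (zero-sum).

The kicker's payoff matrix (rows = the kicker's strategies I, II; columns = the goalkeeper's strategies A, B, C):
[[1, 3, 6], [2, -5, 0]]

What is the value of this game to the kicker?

11/9

Column C is strictly dominated by B for the goalkeeper (it gives the kicker more in every row).
The remaining 2×2 game on (I, II) × (A, B) has no saddle point. Let the kicker play I with probability p; indifference gives p + 2(1−p) = 3p − 5(1−p), so p = 7/9.
Similarly the goalkeeper's optimal q on A is 8/9, and the value is 1·(8/9) + (3)·(1/9) = 11/9.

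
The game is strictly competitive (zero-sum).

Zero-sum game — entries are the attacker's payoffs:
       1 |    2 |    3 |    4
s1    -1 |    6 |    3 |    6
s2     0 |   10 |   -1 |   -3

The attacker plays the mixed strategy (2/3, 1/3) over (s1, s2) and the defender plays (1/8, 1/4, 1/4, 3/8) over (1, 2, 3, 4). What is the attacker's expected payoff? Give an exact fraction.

79/24

Against (1/8, 1/4, 1/4, 3/8), each row's expected payoff is s1: 35/8; s2: 9/8.
Taking the (2/3, 1/3)-weighted average: (2/3)·(35/8) + (1/3)·(9/8) = 79/24.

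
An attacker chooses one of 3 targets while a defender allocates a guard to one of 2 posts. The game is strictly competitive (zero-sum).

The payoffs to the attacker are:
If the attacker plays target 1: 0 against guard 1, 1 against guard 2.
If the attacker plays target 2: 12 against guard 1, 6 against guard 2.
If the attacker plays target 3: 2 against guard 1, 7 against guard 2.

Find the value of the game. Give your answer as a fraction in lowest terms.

72/11

Row target 1 is strictly dominated by row target 3, so the attacker never plays it.
The remaining 2×2 game on (target 2, target 3) × (guard 1, guard 2) has no saddle point. Let the attacker play target 2 with probability p; indifference gives 12p + 2(1−p) = 6p + 7(1−p), so p = 5/11.
Similarly the defender's optimal q on guard 1 is 1/11, and the value is 12·(1/11) + (6)·(10/11) = 72/11.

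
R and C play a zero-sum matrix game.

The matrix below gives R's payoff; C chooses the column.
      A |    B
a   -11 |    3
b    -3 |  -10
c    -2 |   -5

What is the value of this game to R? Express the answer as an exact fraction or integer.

Row b is strictly dominated by row c, so R never plays it.
The remaining 2×2 game on (a, c) × (A, B) has no saddle point. Let R play a with probability p; indifference gives −11p − 2(1−p) = 3p − 5(1−p), so p = 3/17.
Similarly C's optimal q on A is 8/17, and the value is -11·(8/17) + (3)·(9/17) = -61/17.

-61/17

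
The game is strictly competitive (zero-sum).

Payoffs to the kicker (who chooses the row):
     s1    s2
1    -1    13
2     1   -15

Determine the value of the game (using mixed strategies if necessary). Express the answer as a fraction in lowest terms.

-1/15

Row minima are -1 and -15, so the kicker's maximin is -1; column maxima are 1 and 13, so the goalkeeper's minimax is 1. These differ, so the equilibrium is in mixed strategies.
Let the kicker play 1 with probability p. The goalkeeper is indifferent when −p + (1−p) = 13p − 15(1−p), giving p = 8/15.
Let the goalkeeper play s1 with probability q. The kicker is indifferent when −q + 13(1−q) = q − 15(1−q), giving q = 14/15.
The value is -1·(14/15) + (13)·(1/15) = -1/15.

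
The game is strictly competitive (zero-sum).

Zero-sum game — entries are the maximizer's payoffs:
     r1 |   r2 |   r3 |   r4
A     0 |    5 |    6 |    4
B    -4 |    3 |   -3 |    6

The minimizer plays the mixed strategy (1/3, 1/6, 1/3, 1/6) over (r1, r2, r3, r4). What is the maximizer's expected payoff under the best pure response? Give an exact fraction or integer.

A: (0)·(1/3) + (5)·(1/6) + (6)·(1/3) + (4)·(1/6) = 7/2.
B: (-4)·(1/3) + (3)·(1/6) + (-3)·(1/3) + (6)·(1/6) = -5/6.
The best pure response is A with expected payoff 7/2.

7/2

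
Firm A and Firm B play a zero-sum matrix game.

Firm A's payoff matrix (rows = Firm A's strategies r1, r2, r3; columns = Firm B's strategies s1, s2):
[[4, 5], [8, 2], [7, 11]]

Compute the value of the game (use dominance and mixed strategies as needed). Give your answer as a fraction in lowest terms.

Row r1 is strictly dominated by row r3, so Firm A never plays it.
The remaining 2×2 game on (r2, r3) × (s1, s2) has no saddle point. Let Firm A play r2 with probability p; indifference gives 8p + 7(1−p) = 2p + 11(1−p), so p = 2/5.
Similarly Firm B's optimal q on s1 is 9/10, and the value is 8·(9/10) + (2)·(1/10) = 37/5.

37/5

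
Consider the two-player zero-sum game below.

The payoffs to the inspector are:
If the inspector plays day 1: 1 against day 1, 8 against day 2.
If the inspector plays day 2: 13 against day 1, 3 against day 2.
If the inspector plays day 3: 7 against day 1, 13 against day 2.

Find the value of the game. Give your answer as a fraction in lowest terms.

37/4

Row day 1 is strictly dominated by row day 3, so the inspector never plays it.
The remaining 2×2 game on (day 2, day 3) × (day 1, day 2) has no saddle point. Let the inspector play day 2 with probability p; indifference gives 13p + 7(1−p) = 3p + 13(1−p), so p = 3/8.
Similarly the inspectee's optimal q on day 1 is 5/8, and the value is 13·(5/8) + (3)·(3/8) = 37/4.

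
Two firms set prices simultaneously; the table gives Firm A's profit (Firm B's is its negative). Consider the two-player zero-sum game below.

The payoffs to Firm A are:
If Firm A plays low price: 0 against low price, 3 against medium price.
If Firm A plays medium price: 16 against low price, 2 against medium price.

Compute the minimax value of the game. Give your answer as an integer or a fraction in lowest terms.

Row minima are 0 and 2, so Firm A's maximin is 2; column maxima are 16 and 3, so Firm B's minimax is 3. These differ, so the equilibrium is in mixed strategies.
Let Firm A play low price with probability p. Firm B is indifferent when 16(1−p) = 3p + 2(1−p), giving p = 14/17.
Let Firm B play low price with probability q. Firm A is indifferent when 3(1−q) = 16q + 2(1−q), giving q = 1/17.
The value is 0·(1/17) + (3)·(16/17) = 48/17.

48/17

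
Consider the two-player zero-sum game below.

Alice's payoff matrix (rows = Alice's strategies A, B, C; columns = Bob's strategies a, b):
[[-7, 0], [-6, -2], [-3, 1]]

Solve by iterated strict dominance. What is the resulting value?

Row A is strictly dominated by row C (-3>-7, 1>0); eliminate A.
Column b is strictly dominated by a for Bob (-6<-2, -3<1); eliminate b.
Row B is strictly dominated by row C (-3>-6); eliminate B.
Only (C, a) remains, with payoff -3.

-3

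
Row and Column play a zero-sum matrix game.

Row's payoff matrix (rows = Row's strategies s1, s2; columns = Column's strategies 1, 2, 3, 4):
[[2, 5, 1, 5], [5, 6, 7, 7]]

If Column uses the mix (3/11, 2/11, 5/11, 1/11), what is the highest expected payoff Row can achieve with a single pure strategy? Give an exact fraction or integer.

s1: (2)·(3/11) + (5)·(2/11) + (1)·(5/11) + (5)·(1/11) = 26/11.
s2: (5)·(3/11) + (6)·(2/11) + (7)·(5/11) + (7)·(1/11) = 69/11.
The best pure response is s2 with expected payoff 69/11.

69/11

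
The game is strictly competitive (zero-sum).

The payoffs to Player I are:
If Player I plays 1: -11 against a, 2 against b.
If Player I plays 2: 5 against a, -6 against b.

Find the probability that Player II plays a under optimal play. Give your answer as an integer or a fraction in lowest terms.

1/3

Row minima are -11 and -6, so Player I's maximin is -6; column maxima are 5 and 2, so Player II's minimax is 2. These differ, so the equilibrium is in mixed strategies.
Let Player II play a with probability q. Player I is indifferent when −11q + 2(1−q) = 5q − 6(1−q), giving q = 1/3.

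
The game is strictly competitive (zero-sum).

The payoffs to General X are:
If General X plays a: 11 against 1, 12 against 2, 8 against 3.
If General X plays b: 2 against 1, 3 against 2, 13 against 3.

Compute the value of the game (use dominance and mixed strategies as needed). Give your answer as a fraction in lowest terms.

127/14

Column 2 is strictly dominated by 1 for General Y (it gives General X more in every row).
The remaining 2×2 game on (a, b) × (1, 3) has no saddle point. Let General X play a with probability p; indifference gives 11p + 2(1−p) = 8p + 13(1−p), so p = 11/14.
Similarly General Y's optimal q on 1 is 5/14, and the value is 11·(5/14) + (8)·(9/14) = 127/14.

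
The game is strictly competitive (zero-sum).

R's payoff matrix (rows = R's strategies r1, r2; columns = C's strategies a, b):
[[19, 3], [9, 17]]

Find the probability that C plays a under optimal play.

7/12

Row minima are 3 and 9, so R's maximin is 9; column maxima are 19 and 17, so C's minimax is 17. These differ, so the equilibrium is in mixed strategies.
Let C play a with probability q. R is indifferent when 19q + 3(1−q) = 9q + 17(1−q), giving q = 7/12.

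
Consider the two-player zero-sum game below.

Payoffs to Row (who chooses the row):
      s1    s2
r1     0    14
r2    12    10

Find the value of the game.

21/2

Row minima are 0 and 10, so Row's maximin is 10; column maxima are 12 and 14, so Column's minimax is 12. These differ, so the equilibrium is in mixed strategies.
Let Row play r1 with probability p. Column is indifferent when 12(1−p) = 14p + 10(1−p), giving p = 1/8.
Let Column play s1 with probability q. Row is indifferent when 14(1−q) = 12q + 10(1−q), giving q = 1/4.
The value is 0·(1/4) + (14)·(3/4) = 21/2.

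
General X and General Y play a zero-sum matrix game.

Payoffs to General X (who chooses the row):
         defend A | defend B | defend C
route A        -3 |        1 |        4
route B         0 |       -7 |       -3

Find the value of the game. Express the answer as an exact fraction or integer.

Column defend C is strictly dominated by defend B for General Y (it gives General X more in every row).
The remaining 2×2 game on (route A, route B) × (defend A, defend B) has no saddle point. Let General X play route A with probability p; indifference gives −3p = p − 7(1−p), so p = 7/11.
Similarly General Y's optimal q on defend A is 8/11, and the value is -3·(8/11) + (1)·(3/11) = -21/11.

-21/11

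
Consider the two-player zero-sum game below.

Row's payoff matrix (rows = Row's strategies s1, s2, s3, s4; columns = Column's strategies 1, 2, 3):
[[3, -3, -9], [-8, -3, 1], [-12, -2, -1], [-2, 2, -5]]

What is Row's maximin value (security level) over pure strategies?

The worst-case payoff for each row is s1: -9, s2: -8, s3: -12, s4: -5.
The best of these is -5.

-5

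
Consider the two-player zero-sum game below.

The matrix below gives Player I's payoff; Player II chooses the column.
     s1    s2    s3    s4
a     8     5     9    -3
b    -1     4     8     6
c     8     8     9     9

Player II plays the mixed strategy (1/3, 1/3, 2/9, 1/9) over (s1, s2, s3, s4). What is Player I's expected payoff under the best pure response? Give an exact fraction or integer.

25/3

a: (8)·(1/3) + (5)·(1/3) + (9)·(2/9) + (-3)·(1/9) = 6.
b: (-1)·(1/3) + (4)·(1/3) + (8)·(2/9) + (6)·(1/9) = 31/9.
c: (8)·(1/3) + (8)·(1/3) + (9)·(2/9) + (9)·(1/9) = 25/3.
The best pure response is c with expected payoff 25/3.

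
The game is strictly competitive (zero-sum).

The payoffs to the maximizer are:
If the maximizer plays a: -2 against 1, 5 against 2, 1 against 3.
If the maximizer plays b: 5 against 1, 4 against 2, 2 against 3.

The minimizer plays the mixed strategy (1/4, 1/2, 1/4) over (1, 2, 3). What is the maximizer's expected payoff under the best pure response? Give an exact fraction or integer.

15/4

a: (-2)·(1/4) + (5)·(1/2) + (1)·(1/4) = 9/4.
b: (5)·(1/4) + (4)·(1/2) + (2)·(1/4) = 15/4.
The best pure response is b with expected payoff 15/4.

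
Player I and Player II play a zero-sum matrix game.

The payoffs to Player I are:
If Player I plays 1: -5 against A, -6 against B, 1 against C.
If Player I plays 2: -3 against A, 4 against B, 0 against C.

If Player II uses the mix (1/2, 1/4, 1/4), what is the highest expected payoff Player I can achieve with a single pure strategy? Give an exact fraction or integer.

-1/2

1: (-5)·(1/2) + (-6)·(1/4) + (1)·(1/4) = -15/4.
2: (-3)·(1/2) + (4)·(1/4) + (0)·(1/4) = -1/2.
The best pure response is 2 with expected payoff -1/2.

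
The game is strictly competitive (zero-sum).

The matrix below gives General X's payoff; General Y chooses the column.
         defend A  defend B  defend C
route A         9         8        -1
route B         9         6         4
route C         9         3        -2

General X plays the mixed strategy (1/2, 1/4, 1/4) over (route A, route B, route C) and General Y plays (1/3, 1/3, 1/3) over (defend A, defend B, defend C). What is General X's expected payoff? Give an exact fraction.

Against (1/3, 1/3, 1/3), each row's expected payoff is route A: 16/3; route B: 19/3; route C: 10/3.
Taking the (1/2, 1/4, 1/4)-weighted average: (1/2)·(16/3) + (1/4)·(19/3) + (1/4)·(10/3) = 61/12.

61/12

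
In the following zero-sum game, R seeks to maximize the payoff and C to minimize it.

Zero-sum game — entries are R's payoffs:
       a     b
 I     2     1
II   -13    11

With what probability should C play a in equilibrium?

Row minima are 1 and -13, so R's maximin is 1; column maxima are 2 and 11, so C's minimax is 2. These differ, so the equilibrium is in mixed strategies.
Let C play a with probability q. R is indifferent when 2q + (1−q) = −13q + 11(1−q), giving q = 2/5.

2/5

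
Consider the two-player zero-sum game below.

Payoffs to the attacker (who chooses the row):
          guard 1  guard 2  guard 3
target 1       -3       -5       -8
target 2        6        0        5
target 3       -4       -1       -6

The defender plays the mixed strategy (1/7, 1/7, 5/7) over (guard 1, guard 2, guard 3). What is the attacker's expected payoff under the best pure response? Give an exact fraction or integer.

31/7

target 1: (-3)·(1/7) + (-5)·(1/7) + (-8)·(5/7) = -48/7.
target 2: (6)·(1/7) + (0)·(1/7) + (5)·(5/7) = 31/7.
target 3: (-4)·(1/7) + (-1)·(1/7) + (-6)·(5/7) = -5.
The best pure response is target 2 with expected payoff 31/7.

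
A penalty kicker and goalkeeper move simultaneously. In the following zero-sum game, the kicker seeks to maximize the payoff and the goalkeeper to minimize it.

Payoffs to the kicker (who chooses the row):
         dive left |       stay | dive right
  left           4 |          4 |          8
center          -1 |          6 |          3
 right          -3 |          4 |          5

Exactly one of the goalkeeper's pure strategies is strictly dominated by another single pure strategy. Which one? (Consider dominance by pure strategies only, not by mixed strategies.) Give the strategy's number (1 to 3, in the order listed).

3

The goalkeeper prefers columns that give the kicker less. Compare dive right with dive left: 4 < 8, -1 < 3, -3 < 5.
So dive left strictly dominates dive right for the goalkeeper; dive right is strictly dominated.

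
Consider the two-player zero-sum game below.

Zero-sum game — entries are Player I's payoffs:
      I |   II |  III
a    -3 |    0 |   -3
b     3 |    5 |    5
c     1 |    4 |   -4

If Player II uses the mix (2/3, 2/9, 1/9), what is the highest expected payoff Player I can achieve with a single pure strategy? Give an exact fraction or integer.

a: (-3)·(2/3) + (0)·(2/9) + (-3)·(1/9) = -7/3.
b: (3)·(2/3) + (5)·(2/9) + (5)·(1/9) = 11/3.
c: (1)·(2/3) + (4)·(2/9) + (-4)·(1/9) = 10/9.
The best pure response is b with expected payoff 11/3.

11/3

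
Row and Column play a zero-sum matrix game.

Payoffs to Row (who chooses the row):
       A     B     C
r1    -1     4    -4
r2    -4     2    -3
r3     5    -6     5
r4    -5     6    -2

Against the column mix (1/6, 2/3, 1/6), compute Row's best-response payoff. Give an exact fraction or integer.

17/6

r1: (-1)·(1/6) + (4)·(2/3) + (-4)·(1/6) = 11/6.
r2: (-4)·(1/6) + (2)·(2/3) + (-3)·(1/6) = 1/6.
r3: (5)·(1/6) + (-6)·(2/3) + (5)·(1/6) = -7/3.
r4: (-5)·(1/6) + (6)·(2/3) + (-2)·(1/6) = 17/6.
The best pure response is r4 with expected payoff 17/6.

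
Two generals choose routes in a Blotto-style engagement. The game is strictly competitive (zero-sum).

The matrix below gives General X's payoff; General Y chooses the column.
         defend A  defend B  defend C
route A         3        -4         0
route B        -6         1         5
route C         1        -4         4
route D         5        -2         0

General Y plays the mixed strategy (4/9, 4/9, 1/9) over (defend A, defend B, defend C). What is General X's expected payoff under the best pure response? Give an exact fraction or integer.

route A: (3)·(4/9) + (-4)·(4/9) + (0)·(1/9) = -4/9.
route B: (-6)·(4/9) + (1)·(4/9) + (5)·(1/9) = -5/3.
route C: (1)·(4/9) + (-4)·(4/9) + (4)·(1/9) = -8/9.
route D: (5)·(4/9) + (-2)·(4/9) + (0)·(1/9) = 4/3.
The best pure response is route D with expected payoff 4/3.

4/3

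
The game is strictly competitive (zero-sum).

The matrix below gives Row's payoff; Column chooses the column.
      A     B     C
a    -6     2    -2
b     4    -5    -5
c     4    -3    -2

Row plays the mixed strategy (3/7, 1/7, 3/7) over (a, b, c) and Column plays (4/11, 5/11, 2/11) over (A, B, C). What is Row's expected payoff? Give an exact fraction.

Against (4/11, 5/11, 2/11), each row's expected payoff is a: -18/11; b: -19/11; c: -3/11.
Taking the (3/7, 1/7, 3/7)-weighted average: (3/7)·(-18/11) + (1/7)·(-19/11) + (3/7)·(-3/11) = -82/77.

-82/77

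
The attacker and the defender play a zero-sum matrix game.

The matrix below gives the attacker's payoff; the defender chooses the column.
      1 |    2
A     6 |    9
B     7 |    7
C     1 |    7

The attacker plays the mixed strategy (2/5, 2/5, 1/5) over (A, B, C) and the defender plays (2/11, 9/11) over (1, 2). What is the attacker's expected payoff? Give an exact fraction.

Against (2/11, 9/11), each row's expected payoff is A: 93/11; B: 7; C: 65/11.
Taking the (2/5, 2/5, 1/5)-weighted average: (2/5)·(93/11) + (2/5)·(7) + (1/5)·(65/11) = 81/11.

81/11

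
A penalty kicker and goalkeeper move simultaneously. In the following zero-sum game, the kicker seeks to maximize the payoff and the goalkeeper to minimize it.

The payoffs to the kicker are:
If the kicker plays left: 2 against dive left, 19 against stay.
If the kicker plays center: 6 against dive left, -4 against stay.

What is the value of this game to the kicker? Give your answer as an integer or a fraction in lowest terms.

122/27

Row minima are 2 and -4, so the kicker's maximin is 2; column maxima are 6 and 19, so the goalkeeper's minimax is 6. These differ, so the equilibrium is in mixed strategies.
Let the kicker play left with probability p. The goalkeeper is indifferent when 2p + 6(1−p) = 19p − 4(1−p), giving p = 10/27.
Let the goalkeeper play dive left with probability q. The kicker is indifferent when 2q + 19(1−q) = 6q − 4(1−q), giving q = 23/27.
The value is 2·(23/27) + (19)·(4/27) = 122/27.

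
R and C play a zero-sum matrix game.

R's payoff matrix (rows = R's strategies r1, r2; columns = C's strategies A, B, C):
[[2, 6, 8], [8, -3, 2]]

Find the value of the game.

Column C is strictly dominated by B for C (it gives R more in every row).
The remaining 2×2 game on (r1, r2) × (A, B) has no saddle point. Let R play r1 with probability p; indifference gives 2p + 8(1−p) = 6p − 3(1−p), so p = 11/15.
Similarly C's optimal q on A is 3/5, and the value is 2·(3/5) + (6)·(2/5) = 18/5.

18/5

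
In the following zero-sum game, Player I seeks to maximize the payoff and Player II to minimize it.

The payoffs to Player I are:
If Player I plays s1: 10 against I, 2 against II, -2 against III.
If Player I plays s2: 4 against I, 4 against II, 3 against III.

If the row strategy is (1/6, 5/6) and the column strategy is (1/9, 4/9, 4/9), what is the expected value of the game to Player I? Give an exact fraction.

Against (1/9, 4/9, 4/9), each row's expected payoff is s1: 10/9; s2: 32/9.
Taking the (1/6, 5/6)-weighted average: (1/6)·(10/9) + (5/6)·(32/9) = 85/27.

85/27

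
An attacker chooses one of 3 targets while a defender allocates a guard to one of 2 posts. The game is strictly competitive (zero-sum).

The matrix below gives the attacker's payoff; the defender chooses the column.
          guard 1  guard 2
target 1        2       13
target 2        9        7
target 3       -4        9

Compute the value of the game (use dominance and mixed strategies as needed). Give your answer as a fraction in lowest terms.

Row target 3 is strictly dominated by row target 1, so the attacker never plays it.
The remaining 2×2 game on (target 1, target 2) × (guard 1, guard 2) has no saddle point. Let the attacker play target 1 with probability p; indifference gives 2p + 9(1−p) = 13p + 7(1−p), so p = 2/13.
Similarly the defender's optimal q on guard 1 is 6/13, and the value is 2·(6/13) + (13)·(7/13) = 103/13.

103/13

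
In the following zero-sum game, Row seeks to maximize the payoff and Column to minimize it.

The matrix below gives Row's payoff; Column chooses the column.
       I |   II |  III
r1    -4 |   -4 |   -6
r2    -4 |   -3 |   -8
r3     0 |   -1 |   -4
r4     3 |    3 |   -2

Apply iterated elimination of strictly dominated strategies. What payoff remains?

-2

Row r3 is strictly dominated by row r4 (3>0, 3>-1, -2>-4); eliminate r3.
Column I is strictly dominated by III for Column (-6<-4, -8<-4, -2<3); eliminate I.
Row r1 is strictly dominated by row r4 (3>-4, -2>-6); eliminate r1.
Row r2 is strictly dominated by row r4 (3>-3, -2>-8); eliminate r2.
Column II is strictly dominated by III for Column (-2<3); eliminate II.
Only (r4, III) remains, with payoff -2.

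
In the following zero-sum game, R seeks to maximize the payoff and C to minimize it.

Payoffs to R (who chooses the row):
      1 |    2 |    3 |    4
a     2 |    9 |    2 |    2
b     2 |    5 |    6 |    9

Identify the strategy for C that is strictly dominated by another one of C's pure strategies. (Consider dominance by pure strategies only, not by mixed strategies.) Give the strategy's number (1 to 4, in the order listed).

2

C prefers columns that give R less. Compare 2 with 1: 2 < 9, 2 < 5.
So 1 strictly dominates 2 for C; 2 is strictly dominated.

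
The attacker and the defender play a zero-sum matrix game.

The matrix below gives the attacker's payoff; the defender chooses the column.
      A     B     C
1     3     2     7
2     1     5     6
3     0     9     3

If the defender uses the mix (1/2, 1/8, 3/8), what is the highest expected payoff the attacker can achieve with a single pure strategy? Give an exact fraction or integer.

35/8

1: (3)·(1/2) + (2)·(1/8) + (7)·(3/8) = 35/8.
2: (1)·(1/2) + (5)·(1/8) + (6)·(3/8) = 27/8.
3: (0)·(1/2) + (9)·(1/8) + (3)·(3/8) = 9/4.
The best pure response is 1 with expected payoff 35/8.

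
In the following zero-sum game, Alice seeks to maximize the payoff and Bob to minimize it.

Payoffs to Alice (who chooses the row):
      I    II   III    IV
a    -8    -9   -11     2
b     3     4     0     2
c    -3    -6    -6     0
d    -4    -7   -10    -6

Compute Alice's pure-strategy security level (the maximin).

The worst-case payoff for each row is a: -11, b: 0, c: -6, d: -10.
The best of these is 0.

0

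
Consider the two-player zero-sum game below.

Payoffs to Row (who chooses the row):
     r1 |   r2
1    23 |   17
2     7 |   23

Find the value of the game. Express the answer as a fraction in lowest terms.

Row minima are 17 and 7, so Row's maximin is 17; column maxima are 23 and 23, so Column's minimax is 23. These differ, so the equilibrium is in mixed strategies.
Let Row play 1 with probability p. Column is indifferent when 23p + 7(1−p) = 17p + 23(1−p), giving p = 8/11.
Let Column play r1 with probability q. Row is indifferent when 23q + 17(1−q) = 7q + 23(1−q), giving q = 3/11.
The value is 23·(3/11) + (17)·(8/11) = 205/11.

205/11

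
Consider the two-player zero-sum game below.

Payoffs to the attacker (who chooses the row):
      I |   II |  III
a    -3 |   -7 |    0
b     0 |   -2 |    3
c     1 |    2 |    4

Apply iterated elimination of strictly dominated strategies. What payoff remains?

1

Column III is strictly dominated by I for the defender (-3<0, 0<3, 1<4); eliminate III.
Row a is strictly dominated by row b (0>-3, -2>-7); eliminate a.
Row b is strictly dominated by row c (1>0, 2>-2); eliminate b.
Column II is strictly dominated by I for the defender (1<2); eliminate II.
Only (c, I) remains, with payoff 1.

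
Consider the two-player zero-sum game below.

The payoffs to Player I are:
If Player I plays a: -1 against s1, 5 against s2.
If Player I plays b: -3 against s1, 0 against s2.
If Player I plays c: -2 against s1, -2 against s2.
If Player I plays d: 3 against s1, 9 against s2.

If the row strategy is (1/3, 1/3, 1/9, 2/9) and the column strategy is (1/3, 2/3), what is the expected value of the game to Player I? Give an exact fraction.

Against (1/3, 2/3), each row's expected payoff is a: 3; b: -1; c: -2; d: 7.
Taking the (1/3, 1/3, 1/9, 2/9)-weighted average: (1/3)·(3) + (1/3)·(-1) + (1/9)·(-2) + (2/9)·(7) = 2.

2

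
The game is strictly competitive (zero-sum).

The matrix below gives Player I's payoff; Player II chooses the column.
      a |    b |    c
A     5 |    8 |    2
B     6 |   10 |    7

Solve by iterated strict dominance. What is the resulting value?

Row A is strictly dominated by row B (6>5, 10>8, 7>2); eliminate A.
Column b is strictly dominated by a for Player II (6<10); eliminate b.
Column c is strictly dominated by a for Player II (6<7); eliminate c.
Only (B, a) remains, with payoff 6.

6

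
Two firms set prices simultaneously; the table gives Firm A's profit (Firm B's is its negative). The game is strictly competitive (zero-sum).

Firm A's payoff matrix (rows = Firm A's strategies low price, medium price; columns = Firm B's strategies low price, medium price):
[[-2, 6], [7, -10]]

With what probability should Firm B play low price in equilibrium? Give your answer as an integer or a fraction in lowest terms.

Row minima are -2 and -10, so Firm A's maximin is -2; column maxima are 7 and 6, so Firm B's minimax is 6. These differ, so the equilibrium is in mixed strategies.
Let Firm B play low price with probability q. Firm A is indifferent when −2q + 6(1−q) = 7q − 10(1−q), giving q = 16/25.

16/25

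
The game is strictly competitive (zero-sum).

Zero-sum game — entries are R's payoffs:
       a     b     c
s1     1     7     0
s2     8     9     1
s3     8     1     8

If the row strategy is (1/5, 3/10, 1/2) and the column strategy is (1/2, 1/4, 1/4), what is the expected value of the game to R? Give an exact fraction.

Against (1/2, 1/4, 1/4), each row's expected payoff is s1: 9/4; s2: 13/2; s3: 25/4.
Taking the (1/5, 3/10, 1/2)-weighted average: (1/5)·(9/4) + (3/10)·(13/2) + (1/2)·(25/4) = 221/40.

221/40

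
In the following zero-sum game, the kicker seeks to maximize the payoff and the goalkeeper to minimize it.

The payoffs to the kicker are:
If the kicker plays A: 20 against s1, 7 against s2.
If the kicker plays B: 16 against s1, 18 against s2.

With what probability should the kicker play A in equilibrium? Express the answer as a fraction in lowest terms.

Row minima are 7 and 16, so the kicker's maximin is 16; column maxima are 20 and 18, so the goalkeeper's minimax is 18. These differ, so the equilibrium is in mixed strategies.
Let the kicker play A with probability p. The goalkeeper is indifferent when 20p + 16(1−p) = 7p + 18(1−p), giving p = 2/15.

2/15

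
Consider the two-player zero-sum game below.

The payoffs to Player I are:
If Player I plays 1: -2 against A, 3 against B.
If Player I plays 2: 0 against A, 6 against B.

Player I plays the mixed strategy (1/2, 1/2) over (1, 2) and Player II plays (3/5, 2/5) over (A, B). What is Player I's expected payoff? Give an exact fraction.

Against (3/5, 2/5), each row's expected payoff is 1: 0; 2: 12/5.
Taking the (1/2, 1/2)-weighted average: (1/2)·(0) + (1/2)·(12/5) = 6/5.

6/5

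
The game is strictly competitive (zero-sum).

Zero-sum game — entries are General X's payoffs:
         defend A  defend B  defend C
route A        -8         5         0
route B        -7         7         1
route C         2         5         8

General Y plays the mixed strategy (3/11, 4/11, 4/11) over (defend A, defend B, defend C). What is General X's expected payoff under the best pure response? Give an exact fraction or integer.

route A: (-8)·(3/11) + (5)·(4/11) + (0)·(4/11) = -4/11.
route B: (-7)·(3/11) + (7)·(4/11) + (1)·(4/11) = 1.
route C: (2)·(3/11) + (5)·(4/11) + (8)·(4/11) = 58/11.
The best pure response is route C with expected payoff 58/11.

58/11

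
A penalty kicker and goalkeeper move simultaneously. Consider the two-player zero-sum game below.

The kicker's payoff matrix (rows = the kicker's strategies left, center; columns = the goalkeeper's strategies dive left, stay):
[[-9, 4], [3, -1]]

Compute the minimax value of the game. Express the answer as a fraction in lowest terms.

3/17

Row minima are -9 and -1, so the kicker's maximin is -1; column maxima are 3 and 4, so the goalkeeper's minimax is 3. These differ, so the equilibrium is in mixed strategies.
Let the kicker play left with probability p. The goalkeeper is indifferent when −9p + 3(1−p) = 4p − (1−p), giving p = 4/17.
Let the goalkeeper play dive left with probability q. The kicker is indifferent when −9q + 4(1−q) = 3q − (1−q), giving q = 5/17.
The value is -9·(5/17) + (4)·(12/17) = 3/17.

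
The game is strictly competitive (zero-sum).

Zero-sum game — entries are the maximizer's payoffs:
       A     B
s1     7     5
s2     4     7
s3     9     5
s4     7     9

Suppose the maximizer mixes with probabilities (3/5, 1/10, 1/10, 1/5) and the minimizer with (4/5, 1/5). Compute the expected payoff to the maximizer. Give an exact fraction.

Against (4/5, 1/5), each row's expected payoff is s1: 33/5; s2: 23/5; s3: 41/5; s4: 37/5.
Taking the (3/5, 1/10, 1/10, 1/5)-weighted average: (3/5)·(33/5) + (1/10)·(23/5) + (1/10)·(41/5) + (1/5)·(37/5) = 168/25.

168/25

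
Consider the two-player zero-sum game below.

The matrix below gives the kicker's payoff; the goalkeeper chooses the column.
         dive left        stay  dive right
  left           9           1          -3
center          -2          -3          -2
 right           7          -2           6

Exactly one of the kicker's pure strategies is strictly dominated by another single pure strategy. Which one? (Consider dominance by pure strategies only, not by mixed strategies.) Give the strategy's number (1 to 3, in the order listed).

Compare center with right: 7 > -2, -2 > -3, 6 > -2.
So right strictly dominates center for the kicker; center is strictly dominated.

2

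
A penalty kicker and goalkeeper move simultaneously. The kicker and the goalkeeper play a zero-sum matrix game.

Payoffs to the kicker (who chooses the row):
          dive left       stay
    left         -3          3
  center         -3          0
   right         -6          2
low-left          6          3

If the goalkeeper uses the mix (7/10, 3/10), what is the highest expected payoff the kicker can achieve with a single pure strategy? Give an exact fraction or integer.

51/10

left: (-3)·(7/10) + (3)·(3/10) = -6/5.
center: (-3)·(7/10) + (0)·(3/10) = -21/10.
right: (-6)·(7/10) + (2)·(3/10) = -18/5.
low-left: (6)·(7/10) + (3)·(3/10) = 51/10.
The best pure response is low-left with expected payoff 51/10.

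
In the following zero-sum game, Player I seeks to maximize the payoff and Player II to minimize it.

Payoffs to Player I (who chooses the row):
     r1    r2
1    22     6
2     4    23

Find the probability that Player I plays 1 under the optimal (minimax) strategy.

Row minima are 6 and 4, so Player I's maximin is 6; column maxima are 22 and 23, so Player II's minimax is 22. These differ, so the equilibrium is in mixed strategies.
Let Player I play 1 with probability p. Player II is indifferent when 22p + 4(1−p) = 6p + 23(1−p), giving p = 19/35.

19/35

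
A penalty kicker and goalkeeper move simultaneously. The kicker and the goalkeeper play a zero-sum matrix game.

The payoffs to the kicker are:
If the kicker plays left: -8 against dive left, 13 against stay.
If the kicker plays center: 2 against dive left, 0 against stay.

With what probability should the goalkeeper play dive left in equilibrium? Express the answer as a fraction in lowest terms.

13/23

Row minima are -8 and 0, so the kicker's maximin is 0; column maxima are 2 and 13, so the goalkeeper's minimax is 2. These differ, so the equilibrium is in mixed strategies.
Let the goalkeeper play dive left with probability q. The kicker is indifferent when −8q + 13(1−q) = 2q, giving q = 13/23.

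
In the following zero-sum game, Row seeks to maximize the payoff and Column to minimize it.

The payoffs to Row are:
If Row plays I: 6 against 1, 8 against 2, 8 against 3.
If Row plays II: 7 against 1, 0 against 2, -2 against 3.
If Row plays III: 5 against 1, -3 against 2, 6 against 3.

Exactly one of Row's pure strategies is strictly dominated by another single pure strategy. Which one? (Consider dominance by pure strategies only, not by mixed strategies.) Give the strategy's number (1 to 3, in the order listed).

3

Compare III with I: 6 > 5, 8 > -3, 8 > 6.
So I strictly dominates III for Row; III is strictly dominated.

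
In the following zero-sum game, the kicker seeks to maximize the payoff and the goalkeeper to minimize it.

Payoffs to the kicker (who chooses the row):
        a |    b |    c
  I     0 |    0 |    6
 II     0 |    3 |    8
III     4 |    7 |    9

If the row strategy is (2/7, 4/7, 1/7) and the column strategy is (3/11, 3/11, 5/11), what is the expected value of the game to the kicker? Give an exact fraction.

334/77

Against (3/11, 3/11, 5/11), each row's expected payoff is I: 30/11; II: 49/11; III: 78/11.
Taking the (2/7, 4/7, 1/7)-weighted average: (2/7)·(30/11) + (4/7)·(49/11) + (1/7)·(78/11) = 334/77.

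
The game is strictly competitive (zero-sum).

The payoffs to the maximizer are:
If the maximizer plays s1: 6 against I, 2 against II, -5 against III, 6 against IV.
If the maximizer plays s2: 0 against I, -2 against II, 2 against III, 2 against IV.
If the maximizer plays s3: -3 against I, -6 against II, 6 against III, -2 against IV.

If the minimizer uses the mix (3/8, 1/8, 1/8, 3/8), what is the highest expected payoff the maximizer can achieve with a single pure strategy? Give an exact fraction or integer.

33/8

s1: (6)·(3/8) + (2)·(1/8) + (-5)·(1/8) + (6)·(3/8) = 33/8.
s2: (0)·(3/8) + (-2)·(1/8) + (2)·(1/8) + (2)·(3/8) = 3/4.
s3: (-3)·(3/8) + (-6)·(1/8) + (6)·(1/8) + (-2)·(3/8) = -15/8.
The best pure response is s1 with expected payoff 33/8.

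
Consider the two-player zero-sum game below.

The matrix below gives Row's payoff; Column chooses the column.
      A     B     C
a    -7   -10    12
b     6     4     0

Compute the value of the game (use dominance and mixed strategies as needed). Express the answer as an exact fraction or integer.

Column A is strictly dominated by B for Column (it gives Row more in every row).
The remaining 2×2 game on (a, b) × (B, C) has no saddle point. Let Row play a with probability p; indifference gives −10p + 4(1−p) = 12p, so p = 2/13.
Similarly Column's optimal q on B is 6/13, and the value is -10·(6/13) + (12)·(7/13) = 24/13.

24/13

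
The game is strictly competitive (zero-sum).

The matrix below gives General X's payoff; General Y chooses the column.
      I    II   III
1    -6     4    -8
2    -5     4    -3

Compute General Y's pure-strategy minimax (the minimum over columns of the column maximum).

-5

The worst case (largest entry) in each column is I: -5, II: 4, III: -3.
The best (smallest) of these is -5.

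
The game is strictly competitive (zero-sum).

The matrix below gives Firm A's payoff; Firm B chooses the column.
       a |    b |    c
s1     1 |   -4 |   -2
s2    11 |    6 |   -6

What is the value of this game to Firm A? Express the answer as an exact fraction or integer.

Column a is strictly dominated by b for Firm B (it gives Firm A more in every row).
The remaining 2×2 game on (s1, s2) × (b, c) has no saddle point. Let Firm A play s1 with probability p; indifference gives −4p + 6(1−p) = −2p − 6(1−p), so p = 6/7.
Similarly Firm B's optimal q on b is 2/7, and the value is -4·(2/7) + (-2)·(5/7) = -18/7.

-18/7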